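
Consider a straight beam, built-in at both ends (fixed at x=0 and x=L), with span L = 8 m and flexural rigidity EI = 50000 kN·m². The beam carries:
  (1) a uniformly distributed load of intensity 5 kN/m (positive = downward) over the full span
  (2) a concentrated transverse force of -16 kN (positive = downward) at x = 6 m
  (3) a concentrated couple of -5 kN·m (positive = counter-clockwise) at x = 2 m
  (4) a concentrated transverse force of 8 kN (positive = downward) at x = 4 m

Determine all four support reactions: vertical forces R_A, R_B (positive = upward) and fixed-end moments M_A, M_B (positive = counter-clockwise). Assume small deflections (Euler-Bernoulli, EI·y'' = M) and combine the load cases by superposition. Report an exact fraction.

R_A = 1331/64 kN, M_A = 1421/48 kN·m, R_B = 717/64 kN, M_B = -875/48 kN·m

Load 1 — uniform load w=5 kN/m over full span:
  R_A = wL/2 = 5·8/2 = 20 kN
  M_A = wL²/12 = 5·8²/12 = 80/3 kN·m
  R_B = wL/2 = 5·8/2 = 20 kN
  M_B = -wL²/12 = -5·8²/12 = -80/3 kN·m
Load 2 — point force P=-16 kN at a=6 m (b=L-a=2):
  R_A = Pb²(3a+b)/L³ = (-16)·2²·(3·6+2)/8³ = -5/2 kN
  M_A = Pab²/L² = (-16)·6·2²/8² = -6 kN·m
  R_B = Pa²(a+3b)/L³ = (-16)·6²·(6+3·2)/8³ = -27/2 kN
  M_B = -Pa²b/L² = -(-16)·6²·2/8² = 18 kN·m
Load 3 — applied couple M₀=-5 kN·m at a=2 m (b=L-a=6):
  R_A = 6M₀ab/L³ = 6·(-5)·2·6/8³ = -45/64 kN
  M_A = M₀b(2a-b)/L² = (-5)·6·(2·2-6)/8² = 15/16 kN·m
  R_B = -6M₀ab/L³ = -6·(-5)·2·6/8³ = 45/64 kN
  M_B = M₀a(2b-a)/L² = (-5)·2·(2·6-2)/8² = -25/16 kN·m
Load 4 — point force P=8 kN at a=4 m (b=L-a=4):
  R_A = Pb²(3a+b)/L³ = 8·4²·(3·4+4)/8³ = 4 kN
  M_A = Pab²/L² = 8·4·4²/8² = 8 kN·m
  R_B = Pa²(a+3b)/L³ = 8·4²·(4+3·4)/8³ = 4 kN
  M_B = -Pa²b/L² = -8·4²·4/8² = -8 kN·m
Superposition: R_A = 1331/64 kN, M_A = 1421/48 kN·m, R_B = 717/64 kN, M_B = -875/48 kN·m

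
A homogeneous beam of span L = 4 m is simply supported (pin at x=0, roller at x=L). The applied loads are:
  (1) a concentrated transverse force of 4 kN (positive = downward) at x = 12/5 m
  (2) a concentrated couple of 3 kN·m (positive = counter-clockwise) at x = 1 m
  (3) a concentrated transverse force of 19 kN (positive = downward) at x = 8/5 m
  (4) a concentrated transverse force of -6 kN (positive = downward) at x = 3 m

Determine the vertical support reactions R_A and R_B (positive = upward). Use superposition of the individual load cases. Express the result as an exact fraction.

Load 1 — point force P=4 kN at a=12/5 m (b=L-a=8/5):
  R_A = Pb/L = 4·(8/5)/4 = 8/5 kN
  R_B = Pa/L = 4·(12/5)/4 = 12/5 kN
Load 2 — applied couple M₀=3 kN·m at a=1 m (b=L-a=3):
  R_A = M₀/L = 3/4 kN
  R_B = -M₀/L = -3/4 kN
Load 3 — point force P=19 kN at a=8/5 m (b=L-a=12/5):
  R_A = Pb/L = 19·(12/5)/4 = 57/5 kN
  R_B = Pa/L = 19·(8/5)/4 = 38/5 kN
Load 4 — point force P=-6 kN at a=3 m (b=L-a=1):
  R_A = Pb/L = (-6)·1/4 = -3/2 kN
  R_B = Pa/L = (-6)·3/4 = -9/2 kN
Superposition: R_A = 49/4 kN, R_B = 19/4 kN

R_A = 49/4 kN, R_B = 19/4 kN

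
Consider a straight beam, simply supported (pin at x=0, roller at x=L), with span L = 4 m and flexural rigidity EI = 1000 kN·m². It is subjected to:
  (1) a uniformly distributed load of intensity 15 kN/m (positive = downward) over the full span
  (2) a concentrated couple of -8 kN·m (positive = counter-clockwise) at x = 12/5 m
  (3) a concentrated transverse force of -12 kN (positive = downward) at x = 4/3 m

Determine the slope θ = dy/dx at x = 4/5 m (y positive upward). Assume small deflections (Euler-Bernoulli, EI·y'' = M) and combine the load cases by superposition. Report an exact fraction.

θ(4/5) = -1709/84375 rad

Load 1 — uniform load w=15 kN/m over full span:
  θ_1 = -w(L³-6Lx²+4x³)/(24EI) = -15·(4³-6·4·(4/5)²+4·(4/5)³)/(24·1000) = -99/3125 rad
Load 2 — applied couple M₀=-8 kN·m at a=12/5 m (b=L-a=8/5):
  θ_2 = (M₀x²/(2L)+C₁)/EI  [x≤a] with C₁=M₀(3b²-L²)/(6L)=208/75 = ((-8)·(4/5)²/(2·4)+(208/75))/1000 = 4/1875 rad
Load 3 — point force P=-12 kN at a=4/3 m (b=L-a=8/3):
  θ_3 = -Pb(L²-b²-3x²)/(6LEI)  [x≤a] = -(-12)·(8/3)·(4²-(8/3)²-3·(4/5)²)/(6·4·1000) = 784/84375 rad
Superposition: θ = Σ θ_i = -1709/84375 rad ≈ -0.020255 rad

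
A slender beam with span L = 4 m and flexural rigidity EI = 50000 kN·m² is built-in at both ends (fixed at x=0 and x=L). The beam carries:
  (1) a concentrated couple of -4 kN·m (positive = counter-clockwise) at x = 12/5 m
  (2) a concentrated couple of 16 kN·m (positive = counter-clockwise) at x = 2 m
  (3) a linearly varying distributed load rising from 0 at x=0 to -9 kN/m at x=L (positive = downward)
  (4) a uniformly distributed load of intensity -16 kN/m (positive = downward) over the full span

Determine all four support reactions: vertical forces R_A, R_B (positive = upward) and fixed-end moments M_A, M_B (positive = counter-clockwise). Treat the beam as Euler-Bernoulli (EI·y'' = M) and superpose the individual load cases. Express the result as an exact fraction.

R_A = -821/25 kN, M_A = -1756/75 kN·m, R_B = -1229/25 kN, M_B = 2404/75 kN·m

Load 1 — applied couple M₀=-4 kN·m at a=12/5 m (b=L-a=8/5):
  R_A = 6M₀ab/L³ = 6·(-4)·(12/5)·(8/5)/4³ = -36/25 kN
  M_A = M₀b(2a-b)/L² = (-4)·(8/5)·(2·(12/5)-(8/5))/4² = -32/25 kN·m
  R_B = -6M₀ab/L³ = -6·(-4)·(12/5)·(8/5)/4³ = 36/25 kN
  M_B = M₀a(2b-a)/L² = (-4)·(12/5)·(2·(8/5)-(12/5))/4² = -12/25 kN·m
Load 2 — applied couple M₀=16 kN·m at a=2 m (b=L-a=2):
  R_A = 6M₀ab/L³ = 6·16·2·2/4³ = 6 kN
  M_A = M₀b(2a-b)/L² = 16·2·(2·2-2)/4² = 4 kN·m
  R_B = -6M₀ab/L³ = -6·16·2·2/4³ = -6 kN
  M_B = M₀a(2b-a)/L² = 16·2·(2·2-2)/4² = 4 kN·m
Load 3 — triangular load w₀=-9 kN/m (0→w₀ over full span):
  R_A = 3w₀L/20 = 3·(-9)·4/20 = -27/5 kN
  M_A = w₀L²/30 = (-9)·4²/30 = -24/5 kN·m
  R_B = 7w₀L/20 = 7·(-9)·4/20 = -63/5 kN
  M_B = -w₀L²/20 = -(-9)·4²/20 = 36/5 kN·m
Load 4 — uniform load w=-16 kN/m over full span:
  R_A = wL/2 = (-16)·4/2 = -32 kN
  M_A = wL²/12 = (-16)·4²/12 = -64/3 kN·m
  R_B = wL/2 = (-16)·4/2 = -32 kN
  M_B = -wL²/12 = -(-16)·4²/12 = 64/3 kN·m
Superposition: R_A = -821/25 kN, M_A = -1756/75 kN·m, R_B = -1229/25 kN, M_B = 2404/75 kN·m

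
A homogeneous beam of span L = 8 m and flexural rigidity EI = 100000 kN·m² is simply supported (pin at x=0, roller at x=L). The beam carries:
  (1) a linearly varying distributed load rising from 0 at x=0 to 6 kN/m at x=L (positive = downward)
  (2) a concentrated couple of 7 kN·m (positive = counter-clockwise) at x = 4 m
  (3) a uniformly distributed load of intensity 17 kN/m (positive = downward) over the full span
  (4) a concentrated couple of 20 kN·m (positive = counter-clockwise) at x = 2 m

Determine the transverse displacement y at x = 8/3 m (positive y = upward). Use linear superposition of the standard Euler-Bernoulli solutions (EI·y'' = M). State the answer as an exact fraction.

Load 1 — triangular load w₀=6 kN/m (0→w₀ over full span):
  y_1 = -w₀x(7L⁴-10L²x²+3x⁴)/(360LEI) = -6·(8/3)·(7·8⁴-10·8²·(8/3)²+3·(8/3)⁴)/(360·8·100000) = -1024/759375 m
Load 2 — applied couple M₀=7 kN·m at a=4 m (b=L-a=4):
  y_2 = (M₀x³/(6L)+C₁x)/EI  [x≤a] with C₁=M₀(3b²-L²)/(6L)=-7/3 = (7·(8/3)³/(6·8)+(-7/3)·(8/3))/100000 = -7/202500 m
Load 3 — uniform load w=17 kN/m over full span:
  y_3 = -wx(L³-2Lx²+x³)/(24EI) = -17·(8/3)·(8³-2·8·(8/3)²+(8/3)³)/(24·100000) = -5984/759375 m
Load 4 — applied couple M₀=20 kN·m at a=2 m (b=L-a=6):
  y_4 = (M₀x³/(6L)-M₀(x-a)²/2+C₁x)/EI  [x>a] with C₁=M₀(3b²-L²)/(6L)=55/3 = (20·(8/3)³/(6·8)-20·((8/3)-2)²/2+(55/3)·(8/3))/100000 = 53/101250 m
Superposition: y = Σ y_i = -8849/1012500 m ≈ -0.008740 m

y(8/3) = -8849/1012500 m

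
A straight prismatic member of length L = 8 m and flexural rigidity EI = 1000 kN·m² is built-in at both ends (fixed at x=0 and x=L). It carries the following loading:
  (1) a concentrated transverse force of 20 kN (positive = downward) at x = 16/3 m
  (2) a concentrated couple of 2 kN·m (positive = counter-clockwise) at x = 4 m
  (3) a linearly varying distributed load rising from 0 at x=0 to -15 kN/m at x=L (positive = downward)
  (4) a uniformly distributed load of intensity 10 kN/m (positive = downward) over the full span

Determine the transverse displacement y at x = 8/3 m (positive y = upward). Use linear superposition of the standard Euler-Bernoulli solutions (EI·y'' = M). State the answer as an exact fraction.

Load 1 — point force P=20 kN at a=16/3 m (b=L-a=8/3):
  y_1 = -Pb²x²(3aL-(3a+b)x)/(6L³EI)  [x≤a] = -20·(8/3)²·(8/3)²·(3·(16/3)·8-(3·(16/3)+(8/3))·(8/3))/(6·8³·1000) = -1408/54675 m
Load 2 — applied couple M₀=2 kN·m at a=4 m (b=L-a=4):
  y_2 = (R_Ax³/6 - M_Ax²/2)/EI  [x≤a] with R_A=3/8, M_A=1/2 = ((3/8)·(8/3)³/6 - (1/2)·(8/3)²/2)/1000 = -2/3375 m
Load 3 — triangular load w₀=-15 kN/m (0→w₀ over full span):
  y_3 = -w₀x²(L-x)²(x+2L)/(120LEI) = -(-15)·(8/3)²·(8-(8/3))²·((8/3)+2·8)/(120·8·1000) = 1792/30375 m
Load 4 — uniform load w=10 kN/m over full span:
  y_4 = -wx²(L-x)²/(24EI) = -10·(8/3)²·(8-(8/3))²/(24·1000) = -512/6075 m
Superposition: y = Σ y_i = -14114/273375 m ≈ -0.051629 m

y(8/3) = -14114/273375 m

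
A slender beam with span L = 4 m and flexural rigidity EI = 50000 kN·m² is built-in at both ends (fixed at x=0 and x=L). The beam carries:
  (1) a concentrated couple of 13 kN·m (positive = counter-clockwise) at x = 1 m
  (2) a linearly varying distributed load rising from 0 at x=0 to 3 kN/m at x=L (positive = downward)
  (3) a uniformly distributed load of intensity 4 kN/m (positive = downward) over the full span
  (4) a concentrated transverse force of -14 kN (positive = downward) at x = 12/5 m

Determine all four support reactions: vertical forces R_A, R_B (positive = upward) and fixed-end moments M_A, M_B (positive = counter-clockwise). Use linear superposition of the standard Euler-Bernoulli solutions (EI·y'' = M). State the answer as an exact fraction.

Load 1 — applied couple M₀=13 kN·m at a=1 m (b=L-a=3):
  R_A = 6M₀ab/L³ = 6·13·1·3/4³ = 117/32 kN
  M_A = M₀b(2a-b)/L² = 13·3·(2·1-3)/4² = -39/16 kN·m
  R_B = -6M₀ab/L³ = -6·13·1·3/4³ = -117/32 kN
  M_B = M₀a(2b-a)/L² = 13·1·(2·3-1)/4² = 65/16 kN·m
Load 2 — triangular load w₀=3 kN/m (0→w₀ over full span):
  R_A = 3w₀L/20 = 3·3·4/20 = 9/5 kN
  M_A = w₀L²/30 = 3·4²/30 = 8/5 kN·m
  R_B = 7w₀L/20 = 7·3·4/20 = 21/5 kN
  M_B = -w₀L²/20 = -3·4²/20 = -12/5 kN·m
Load 3 — uniform load w=4 kN/m over full span:
  R_A = wL/2 = 4·4/2 = 8 kN
  M_A = wL²/12 = 4·4²/12 = 16/3 kN·m
  R_B = wL/2 = 4·4/2 = 8 kN
  M_B = -wL²/12 = -4·4²/12 = -16/3 kN·m
Load 4 — point force P=-14 kN at a=12/5 m (b=L-a=8/5):
  R_A = Pb²(3a+b)/L³ = (-14)·(8/5)²·(3·(12/5)+(8/5))/4³ = -616/125 kN
  M_A = Pab²/L² = (-14)·(12/5)·(8/5)²/4² = -672/125 kN·m
  R_B = Pa²(a+3b)/L³ = (-14)·(12/5)²·((12/5)+3·(8/5))/4³ = -1134/125 kN
  M_B = -Pa²b/L² = -(-14)·(12/5)²·(8/5)/4² = 1008/125 kN·m
Superposition: R_A = 34113/4000 kN, M_A = -5281/6000 kN·m, R_B = -2113/4000 kN, M_B = 26359/6000 kN·m

R_A = 34113/4000 kN, M_A = -5281/6000 kN·m, R_B = -2113/4000 kN, M_B = 26359/6000 kN·m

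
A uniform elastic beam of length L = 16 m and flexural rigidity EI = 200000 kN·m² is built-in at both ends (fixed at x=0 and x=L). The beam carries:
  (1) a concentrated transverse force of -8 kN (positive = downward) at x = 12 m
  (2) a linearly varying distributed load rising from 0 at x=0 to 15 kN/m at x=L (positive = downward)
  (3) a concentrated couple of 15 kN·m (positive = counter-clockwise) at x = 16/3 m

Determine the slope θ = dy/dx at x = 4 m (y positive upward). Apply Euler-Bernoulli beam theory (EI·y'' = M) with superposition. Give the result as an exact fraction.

Load 1 — point force P=-8 kN at a=12 m (b=L-a=4):
  θ_1 = -Pb²x(2aL-(3a+b)x)/(2L³EI)  [x≤a] = -(-8)·4²·4·(2·12·16-(3·12+4)·4)/(2·16³·200000) = 7/100000 rad
Load 2 — triangular load w₀=15 kN/m (0→w₀ over full span):
  θ_2 = -w₀(2x(L-x)(L-2x)(x+2L)+x²(L-x)²)/(120LEI) = -15·(2·4·(16-4)·(16-2·4)·(4+2·16)+4²·(16-4)²)/(120·16·200000) = -117/100000 rad
Load 3 — applied couple M₀=15 kN·m at a=16/3 m (b=L-a=32/3):
  θ_3 = (R_Ax²/2 - M_Ax)/EI  [x≤a] with R_A=5/4, M_A=0 = ((5/4)·4²/2 - 0·4)/200000 = 1/20000 rad
Superposition: θ = Σ θ_i = -21/20000 rad ≈ -0.001050 rad

θ(4) = -21/20000 rad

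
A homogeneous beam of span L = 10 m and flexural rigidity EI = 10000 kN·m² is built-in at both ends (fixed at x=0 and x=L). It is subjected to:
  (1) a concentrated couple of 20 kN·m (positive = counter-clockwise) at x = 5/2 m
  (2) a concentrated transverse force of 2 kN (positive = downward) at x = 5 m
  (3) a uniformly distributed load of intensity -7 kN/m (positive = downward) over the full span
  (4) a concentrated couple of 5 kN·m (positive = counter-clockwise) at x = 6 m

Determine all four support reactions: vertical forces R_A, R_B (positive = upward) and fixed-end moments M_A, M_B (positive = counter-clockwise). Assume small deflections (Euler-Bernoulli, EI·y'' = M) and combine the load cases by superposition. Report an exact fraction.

R_A = -3103/100 kN, M_A = -3479/60 kN·m, R_B = -3697/100 kN, M_B = 3761/60 kN·m

Load 1 — applied couple M₀=20 kN·m at a=5/2 m (b=L-a=15/2):
  R_A = 6M₀ab/L³ = 6·20·(5/2)·(15/2)/10³ = 9/4 kN
  M_A = M₀b(2a-b)/L² = 20·(15/2)·(2·(5/2)-(15/2))/10² = -15/4 kN·m
  R_B = -6M₀ab/L³ = -6·20·(5/2)·(15/2)/10³ = -9/4 kN
  M_B = M₀a(2b-a)/L² = 20·(5/2)·(2·(15/2)-(5/2))/10² = 25/4 kN·m
Load 2 — point force P=2 kN at a=5 m (b=L-a=5):
  R_A = Pb²(3a+b)/L³ = 2·5²·(3·5+5)/10³ = 1 kN
  M_A = Pab²/L² = 2·5·5²/10² = 5/2 kN·m
  R_B = Pa²(a+3b)/L³ = 2·5²·(5+3·5)/10³ = 1 kN
  M_B = -Pa²b/L² = -2·5²·5/10² = -5/2 kN·m
Load 3 — uniform load w=-7 kN/m over full span:
  R_A = wL/2 = (-7)·10/2 = -35 kN
  M_A = wL²/12 = (-7)·10²/12 = -175/3 kN·m
  R_B = wL/2 = (-7)·10/2 = -35 kN
  M_B = -wL²/12 = -(-7)·10²/12 = 175/3 kN·m
Load 4 — applied couple M₀=5 kN·m at a=6 m (b=L-a=4):
  R_A = 6M₀ab/L³ = 6·5·6·4/10³ = 18/25 kN
  M_A = M₀b(2a-b)/L² = 5·4·(2·6-4)/10² = 8/5 kN·m
  R_B = -6M₀ab/L³ = -6·5·6·4/10³ = -18/25 kN
  M_B = M₀a(2b-a)/L² = 5·6·(2·4-6)/10² = 3/5 kN·m
Superposition: R_A = -3103/100 kN, M_A = -3479/60 kN·m, R_B = -3697/100 kN, M_B = 3761/60 kN·m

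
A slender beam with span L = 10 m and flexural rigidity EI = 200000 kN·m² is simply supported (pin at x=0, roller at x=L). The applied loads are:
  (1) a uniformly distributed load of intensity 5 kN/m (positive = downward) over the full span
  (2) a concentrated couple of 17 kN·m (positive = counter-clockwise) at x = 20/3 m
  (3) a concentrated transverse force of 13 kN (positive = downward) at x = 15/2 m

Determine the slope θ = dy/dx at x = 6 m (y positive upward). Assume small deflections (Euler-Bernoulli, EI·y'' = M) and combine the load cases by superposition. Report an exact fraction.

Load 1 — uniform load w=5 kN/m over full span:
  θ_1 = -w(L³-6Lx²+4x³)/(24EI) = -5·(10³-6·10·6²+4·6³)/(24·200000) = 37/120000 rad
Load 2 — applied couple M₀=17 kN·m at a=20/3 m (b=L-a=10/3):
  θ_2 = (M₀x²/(2L)+C₁)/EI  [x≤a] with C₁=M₀(3b²-L²)/(6L)=-170/9 = (17·6²/(2·10)+(-170/9))/200000 = 527/9000000 rad
Load 3 — point force P=13 kN at a=15/2 m (b=L-a=5/2):
  θ_3 = -Pb(L²-b²-3x²)/(6LEI)  [x≤a] = -13·(5/2)·(10²-(5/2)²-3·6²)/(6·10·200000) = 247/6400000 rad
Superposition: θ = Σ θ_i = 116779/288000000 rad ≈ 0.000405 rad

θ(6) = 116779/288000000 rad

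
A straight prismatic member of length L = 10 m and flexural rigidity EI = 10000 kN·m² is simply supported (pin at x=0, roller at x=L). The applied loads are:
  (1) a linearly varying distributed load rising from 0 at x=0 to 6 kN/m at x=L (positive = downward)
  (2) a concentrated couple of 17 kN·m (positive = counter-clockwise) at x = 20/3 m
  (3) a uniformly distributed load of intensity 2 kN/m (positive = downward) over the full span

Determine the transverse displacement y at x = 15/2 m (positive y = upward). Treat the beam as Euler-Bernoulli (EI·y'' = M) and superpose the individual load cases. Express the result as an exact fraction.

y(15/2) = -46459/921600 m

Load 1 — triangular load w₀=6 kN/m (0→w₀ over full span):
  y_1 = -w₀x(7L⁴-10L²x²+3x⁴)/(360LEI) = -6·(15/2)·(7·10⁴-10·10²·(15/2)²+3·(15/2)⁴)/(360·10·10000) = -119/4096 m
Load 2 — applied couple M₀=17 kN·m at a=20/3 m (b=L-a=10/3):
  y_2 = (M₀x³/(6L)-M₀(x-a)²/2+C₁x)/EI  [x>a] with C₁=M₀(3b²-L²)/(6L)=-170/9 = (17·(15/2)³/(6·10)-17·((15/2)-(20/3))²/2+(-170/9)·(15/2))/10000 = -323/115200 m
Load 3 — uniform load w=2 kN/m over full span:
  y_3 = -wx(L³-2Lx²+x³)/(24EI) = -2·(15/2)·(10³-2·10·(15/2)²+(15/2)³)/(24·10000) = -19/1024 m
Superposition: y = Σ y_i = -46459/921600 m ≈ -0.050411 m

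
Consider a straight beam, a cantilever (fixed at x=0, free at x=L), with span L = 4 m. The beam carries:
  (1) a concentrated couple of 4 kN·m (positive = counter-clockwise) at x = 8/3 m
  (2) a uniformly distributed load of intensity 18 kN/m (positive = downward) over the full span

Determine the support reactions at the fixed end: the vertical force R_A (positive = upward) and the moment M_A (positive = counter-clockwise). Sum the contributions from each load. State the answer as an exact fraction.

Load 1 — applied couple M₀=4 kN·m at a=8/3 m (b=L-a=4/3):
  R_A = 0 kN
  M_A = -M₀ = -4 kN·m
Load 2 — uniform load w=18 kN/m over full span:
  R_A = wL = 18·4 = 72 kN
  M_A = wL²/2 = 18·4²/2 = 144 kN·m
Superposition: R_A = 72 kN, M_A = 140 kN·m

R_A = 72 kN, M_A = 140 kN·m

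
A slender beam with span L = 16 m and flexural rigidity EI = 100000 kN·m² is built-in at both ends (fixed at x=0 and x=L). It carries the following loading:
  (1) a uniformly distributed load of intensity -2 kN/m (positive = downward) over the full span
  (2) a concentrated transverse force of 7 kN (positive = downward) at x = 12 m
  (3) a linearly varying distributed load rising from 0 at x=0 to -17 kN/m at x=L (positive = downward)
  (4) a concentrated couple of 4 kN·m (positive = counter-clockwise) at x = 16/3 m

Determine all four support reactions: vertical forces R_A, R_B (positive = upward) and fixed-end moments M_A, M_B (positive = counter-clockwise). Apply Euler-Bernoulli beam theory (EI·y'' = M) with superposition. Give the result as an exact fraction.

Load 1 — uniform load w=-2 kN/m over full span:
  R_A = wL/2 = (-2)·16/2 = -16 kN
  M_A = wL²/12 = (-2)·16²/12 = -128/3 kN·m
  R_B = wL/2 = (-2)·16/2 = -16 kN
  M_B = -wL²/12 = -(-2)·16²/12 = 128/3 kN·m
Load 2 — point force P=7 kN at a=12 m (b=L-a=4):
  R_A = Pb²(3a+b)/L³ = 7·4²·(3·12+4)/16³ = 35/32 kN
  M_A = Pab²/L² = 7·12·4²/16² = 21/4 kN·m
  R_B = Pa²(a+3b)/L³ = 7·12²·(12+3·4)/16³ = 189/32 kN
  M_B = -Pa²b/L² = -7·12²·4/16² = -63/4 kN·m
Load 3 — triangular load w₀=-17 kN/m (0→w₀ over full span):
  R_A = 3w₀L/20 = 3·(-17)·16/20 = -204/5 kN
  M_A = w₀L²/30 = (-17)·16²/30 = -2176/15 kN·m
  R_B = 7w₀L/20 = 7·(-17)·16/20 = -476/5 kN
  M_B = -w₀L²/20 = -(-17)·16²/20 = 1088/5 kN·m
Load 4 — applied couple M₀=4 kN·m at a=16/3 m (b=L-a=32/3):
  R_A = 6M₀ab/L³ = 6·4·(16/3)·(32/3)/16³ = 1/3 kN
  M_A = M₀b(2a-b)/L² = 4·(32/3)·(2·(16/3)-(32/3))/16² = 0 kN·m
  R_B = -6M₀ab/L³ = -6·4·(16/3)·(32/3)/16³ = -1/3 kN
  M_B = M₀a(2b-a)/L² = 4·(16/3)·(2·(32/3)-(16/3))/16² = 4/3 kN·m
Superposition: R_A = -26579/480 kN, M_A = -10949/60 kN·m, R_B = -50701/480 kN, M_B = 4917/20 kN·m

R_A = -26579/480 kN, M_A = -10949/60 kN·m, R_B = -50701/480 kN, M_B = 4917/20 kN·m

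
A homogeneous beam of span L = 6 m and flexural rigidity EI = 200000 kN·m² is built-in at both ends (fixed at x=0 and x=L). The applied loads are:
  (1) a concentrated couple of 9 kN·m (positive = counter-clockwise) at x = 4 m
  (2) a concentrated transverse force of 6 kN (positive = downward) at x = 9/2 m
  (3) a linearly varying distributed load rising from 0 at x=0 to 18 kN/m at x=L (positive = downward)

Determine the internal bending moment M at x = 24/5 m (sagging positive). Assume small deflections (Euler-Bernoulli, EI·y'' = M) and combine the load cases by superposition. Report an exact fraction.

Load 1 — applied couple M₀=9 kN·m at a=4 m (b=L-a=2):
  M_1 = R_Ax - M_A - M₀  [x>a] with R_A=2, M_A=3 = 2·(24/5) - 3 - 9 = -12/5 kN·m
Load 2 — point force P=6 kN at a=9/2 m (b=L-a=3/2):
  M_2 = Pa²(a+3b)(L-x)/L³ - Pa²b/L²  [x>a] = 6·(9/2)²·((9/2)+3·(3/2))·(6-(24/5))/6³ - 6·(9/2)²·(3/2)/6² = 81/80 kN·m
Load 3 — triangular load w₀=18 kN/m (0→w₀ over full span):
  M_3 = 3w₀Lx/20 - w₀L²/30 - w₀x³/(6L) = 3·18·6·(24/5)/20 - 18·6²/30 - 18·(24/5)³/(6·6) = 108/125 kN·m
Superposition: M = Σ M_i = -1047/2000 kN·m ≈ -0.523500 kN·m

M(24/5) = -1047/2000 kN·m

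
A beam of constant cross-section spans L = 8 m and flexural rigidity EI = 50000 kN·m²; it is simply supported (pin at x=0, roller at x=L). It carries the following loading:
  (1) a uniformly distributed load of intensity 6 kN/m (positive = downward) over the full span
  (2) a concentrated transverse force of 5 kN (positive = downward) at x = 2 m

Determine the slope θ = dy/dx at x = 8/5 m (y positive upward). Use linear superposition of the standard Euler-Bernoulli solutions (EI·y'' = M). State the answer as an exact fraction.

θ(8/5) = -28519/12500000 rad

Load 1 — uniform load w=6 kN/m over full span:
  θ_1 = -w(L³-6Lx²+4x³)/(24EI) = -6·(8³-6·8·(8/5)²+4·(8/5)³)/(24·50000) = -792/390625 rad
Load 2 — point force P=5 kN at a=2 m (b=L-a=6):
  θ_2 = -Pb(L²-b²-3x²)/(6LEI)  [x≤a] = -5·6·(8²-6²-3·(8/5)²)/(6·8·50000) = -127/500000 rad
Superposition: θ = Σ θ_i = -28519/12500000 rad ≈ -0.002282 rad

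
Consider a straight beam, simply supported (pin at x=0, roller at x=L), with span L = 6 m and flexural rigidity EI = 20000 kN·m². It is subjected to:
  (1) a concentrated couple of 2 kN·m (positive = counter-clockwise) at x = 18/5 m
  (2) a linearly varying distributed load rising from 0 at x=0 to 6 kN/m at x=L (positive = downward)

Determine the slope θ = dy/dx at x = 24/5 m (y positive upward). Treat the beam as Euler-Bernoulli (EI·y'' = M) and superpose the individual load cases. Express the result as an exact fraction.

Load 1 — applied couple M₀=2 kN·m at a=18/5 m (b=L-a=12/5):
  θ_1 = (M₀x²/(2L)-M₀(x-a)+C₁)/EI  [x>a] with C₁=M₀(3b²-L²)/(6L)=-26/25 = (2·(24/5)²/(2·6)-2·((24/5)-(18/5))+(-26/25))/20000 = 1/50000 rad
Load 2 — triangular load w₀=6 kN/m (0→w₀ over full span):
  θ_2 = -w₀(7L⁴-30L²x²+15x⁴)/(360LEI) = -6·(7·6⁴-30·6²·(24/5)²+15·(24/5)⁴)/(360·6·20000) = 6813/6250000 rad
Superposition: θ = Σ θ_i = 3469/3125000 rad ≈ 0.001110 rad

θ(24/5) = 3469/3125000 rad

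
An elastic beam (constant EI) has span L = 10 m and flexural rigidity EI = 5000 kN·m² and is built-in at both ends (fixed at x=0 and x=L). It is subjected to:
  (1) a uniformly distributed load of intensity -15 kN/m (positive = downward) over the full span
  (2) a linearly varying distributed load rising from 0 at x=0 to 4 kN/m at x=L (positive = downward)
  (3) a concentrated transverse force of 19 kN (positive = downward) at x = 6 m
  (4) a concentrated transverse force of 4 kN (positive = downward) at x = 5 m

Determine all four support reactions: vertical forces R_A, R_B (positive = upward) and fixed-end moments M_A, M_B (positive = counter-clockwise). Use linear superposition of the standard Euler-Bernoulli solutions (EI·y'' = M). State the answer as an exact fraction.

Load 1 — uniform load w=-15 kN/m over full span:
  R_A = wL/2 = (-15)·10/2 = -75 kN
  M_A = wL²/12 = (-15)·10²/12 = -125 kN·m
  R_B = wL/2 = (-15)·10/2 = -75 kN
  M_B = -wL²/12 = -(-15)·10²/12 = 125 kN·m
Load 2 — triangular load w₀=4 kN/m (0→w₀ over full span):
  R_A = 3w₀L/20 = 3·4·10/20 = 6 kN
  M_A = w₀L²/30 = 4·10²/30 = 40/3 kN·m
  R_B = 7w₀L/20 = 7·4·10/20 = 14 kN
  M_B = -w₀L²/20 = -4·10²/20 = -20 kN·m
Load 3 — point force P=19 kN at a=6 m (b=L-a=4):
  R_A = Pb²(3a+b)/L³ = 19·4²·(3·6+4)/10³ = 836/125 kN
  M_A = Pab²/L² = 19·6·4²/10² = 456/25 kN·m
  R_B = Pa²(a+3b)/L³ = 19·6²·(6+3·4)/10³ = 1539/125 kN
  M_B = -Pa²b/L² = -19·6²·4/10² = -684/25 kN·m
Load 4 — point force P=4 kN at a=5 m (b=L-a=5):
  R_A = Pb²(3a+b)/L³ = 4·5²·(3·5+5)/10³ = 2 kN
  M_A = Pab²/L² = 4·5·5²/10² = 5 kN·m
  R_B = Pa²(a+3b)/L³ = 4·5²·(5+3·5)/10³ = 2 kN
  M_B = -Pa²b/L² = -4·5²·5/10² = -5 kN·m
Superposition: R_A = -7539/125 kN, M_A = -6632/75 kN·m, R_B = -5836/125 kN, M_B = 1816/25 kN·m

R_A = -7539/125 kN, M_A = -6632/75 kN·m, R_B = -5836/125 kN, M_B = 1816/25 kN·m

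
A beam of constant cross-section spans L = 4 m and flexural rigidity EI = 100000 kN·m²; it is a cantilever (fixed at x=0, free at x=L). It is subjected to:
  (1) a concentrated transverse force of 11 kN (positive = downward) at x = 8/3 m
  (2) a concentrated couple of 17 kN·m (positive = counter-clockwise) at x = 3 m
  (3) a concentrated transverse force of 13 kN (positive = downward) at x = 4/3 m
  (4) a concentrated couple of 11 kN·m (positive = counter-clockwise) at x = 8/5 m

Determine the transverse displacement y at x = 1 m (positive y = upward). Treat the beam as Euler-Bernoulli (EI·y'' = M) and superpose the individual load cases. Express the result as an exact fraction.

Load 1 — point force P=11 kN at a=8/3 m (b=L-a=4/3):
  y_1 = -Px²(3a-x)/(6EI)  [x≤a] = -11·1²·(3·(8/3)-1)/(6·100000) = -77/600000 m
Load 2 — applied couple M₀=17 kN·m at a=3 m (b=L-a=1):
  y_2 = M₀x²/(2EI)  [x≤a] = 17·1²/(2·100000) = 17/200000 m
Load 3 — point force P=13 kN at a=4/3 m (b=L-a=8/3):
  y_3 = -Px²(3a-x)/(6EI)  [x≤a] = -13·1²·(3·(4/3)-1)/(6·100000) = -13/200000 m
Load 4 — applied couple M₀=11 kN·m at a=8/5 m (b=L-a=12/5):
  y_4 = M₀x²/(2EI)  [x≤a] = 11·1²/(2·100000) = 11/200000 m
Superposition: y = Σ y_i = -1/18750 m ≈ -0.000053 m

y(1) = -1/18750 m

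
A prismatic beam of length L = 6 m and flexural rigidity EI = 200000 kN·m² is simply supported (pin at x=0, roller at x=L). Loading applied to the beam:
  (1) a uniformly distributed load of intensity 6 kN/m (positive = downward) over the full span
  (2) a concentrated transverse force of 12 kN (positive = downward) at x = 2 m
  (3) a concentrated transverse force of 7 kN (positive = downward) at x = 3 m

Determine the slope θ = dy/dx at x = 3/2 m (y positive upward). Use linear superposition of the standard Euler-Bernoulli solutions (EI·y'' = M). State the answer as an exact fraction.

Load 1 — uniform load w=6 kN/m over full span:
  θ_1 = -w(L³-6Lx²+4x³)/(24EI) = -6·(6³-6·6·(3/2)²+4·(3/2)³)/(24·200000) = -297/1600000 rad
Load 2 — point force P=12 kN at a=2 m (b=L-a=4):
  θ_2 = -Pb(L²-b²-3x²)/(6LEI)  [x≤a] = -12·4·(6²-4²-3·(3/2)²)/(6·6·200000) = -53/600000 rad
Load 3 — point force P=7 kN at a=3 m (b=L-a=3):
  θ_3 = -Pb(L²-b²-3x²)/(6LEI)  [x≤a] = -7·3·(6²-3²-3·(3/2)²)/(6·6·200000) = -189/3200000 rad
Superposition: θ = Σ θ_i = -3197/9600000 rad ≈ -0.000333 rad

θ(3/2) = -3197/9600000 rad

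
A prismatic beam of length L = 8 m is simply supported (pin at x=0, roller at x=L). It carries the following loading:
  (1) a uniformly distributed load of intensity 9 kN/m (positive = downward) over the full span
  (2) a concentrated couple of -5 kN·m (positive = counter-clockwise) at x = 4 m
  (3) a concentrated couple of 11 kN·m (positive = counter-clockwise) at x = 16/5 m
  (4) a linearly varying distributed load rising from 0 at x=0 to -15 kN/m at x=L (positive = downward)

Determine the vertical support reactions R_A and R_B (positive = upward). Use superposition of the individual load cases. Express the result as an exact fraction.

Load 1 — uniform load w=9 kN/m over full span:
  R_A = wL/2 = 9·8/2 = 36 kN
  R_B = wL/2 = 9·8/2 = 36 kN
Load 2 — applied couple M₀=-5 kN·m at a=4 m (b=L-a=4):
  R_A = M₀/L = (-5)/8 = -5/8 kN
  R_B = -M₀/L = -(-5)/8 = 5/8 kN
Load 3 — applied couple M₀=11 kN·m at a=16/5 m (b=L-a=24/5):
  R_A = M₀/L = 11/8 kN
  R_B = -M₀/L = -11/8 kN
Load 4 — triangular load w₀=-15 kN/m (0→w₀ over full span):
  R_A = w₀L/6 = (-15)·8/6 = -20 kN
  R_B = w₀L/3 = (-15)·8/3 = -40 kN
Superposition: R_A = 67/4 kN, R_B = -19/4 kN

R_A = 67/4 kN, R_B = -19/4 kN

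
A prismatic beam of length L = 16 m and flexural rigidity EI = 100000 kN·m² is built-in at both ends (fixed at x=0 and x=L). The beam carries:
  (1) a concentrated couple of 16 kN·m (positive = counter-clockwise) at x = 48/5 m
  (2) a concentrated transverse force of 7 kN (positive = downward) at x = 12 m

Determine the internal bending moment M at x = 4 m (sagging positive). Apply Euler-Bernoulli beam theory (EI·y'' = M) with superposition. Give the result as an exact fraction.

Load 1 — applied couple M₀=16 kN·m at a=48/5 m (b=L-a=32/5):
  M_1 = R_Ax - M_A  [x≤a] with R_A=36/25, M_A=128/25 = (36/25)·4 - (128/25) = 16/25 kN·m
Load 2 — point force P=7 kN at a=12 m (b=L-a=4):
  M_2 = Pb²(3a+b)x/L³ - Pab²/L²  [x≤a] = 7·4²·(3·12+4)·4/16³ - 7·12·4²/16² = -7/8 kN·m
Superposition: M = Σ M_i = -47/200 kN·m ≈ -0.235000 kN·m

M(4) = -47/200 kN·m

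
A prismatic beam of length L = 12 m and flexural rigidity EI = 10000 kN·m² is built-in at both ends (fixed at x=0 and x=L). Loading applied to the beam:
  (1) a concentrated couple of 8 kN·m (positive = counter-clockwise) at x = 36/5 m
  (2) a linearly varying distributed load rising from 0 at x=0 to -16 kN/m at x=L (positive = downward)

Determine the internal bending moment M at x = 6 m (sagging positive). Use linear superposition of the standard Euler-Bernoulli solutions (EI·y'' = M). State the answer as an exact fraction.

M(6) = -224/5 kN·m

Load 1 — applied couple M₀=8 kN·m at a=36/5 m (b=L-a=24/5):
  M_1 = R_Ax - M_A  [x≤a] with R_A=24/25, M_A=64/25 = (24/25)·6 - (64/25) = 16/5 kN·m
Load 2 — triangular load w₀=-16 kN/m (0→w₀ over full span):
  M_2 = 3w₀Lx/20 - w₀L²/30 - w₀x³/(6L) = 3·(-16)·12·6/20 - (-16)·12²/30 - (-16)·6³/(6·12) = -48 kN·m
Superposition: M = Σ M_i = -224/5 kN·m ≈ -44.800000 kN·m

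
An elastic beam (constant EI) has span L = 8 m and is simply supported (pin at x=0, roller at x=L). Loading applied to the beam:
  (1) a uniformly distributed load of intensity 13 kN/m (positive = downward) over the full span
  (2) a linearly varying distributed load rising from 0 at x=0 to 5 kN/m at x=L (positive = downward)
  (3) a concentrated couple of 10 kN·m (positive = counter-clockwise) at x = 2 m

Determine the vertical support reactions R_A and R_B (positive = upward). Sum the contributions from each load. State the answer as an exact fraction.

Load 1 — uniform load w=13 kN/m over full span:
  R_A = wL/2 = 13·8/2 = 52 kN
  R_B = wL/2 = 13·8/2 = 52 kN
Load 2 — triangular load w₀=5 kN/m (0→w₀ over full span):
  R_A = w₀L/6 = 5·8/6 = 20/3 kN
  R_B = w₀L/3 = 5·8/3 = 40/3 kN
Load 3 — applied couple M₀=10 kN·m at a=2 m (b=L-a=6):
  R_A = M₀/L = 10/8 = 5/4 kN
  R_B = -M₀/L = -10/8 = -5/4 kN
Superposition: R_A = 719/12 kN, R_B = 769/12 kN

R_A = 719/12 kN, R_B = 769/12 kN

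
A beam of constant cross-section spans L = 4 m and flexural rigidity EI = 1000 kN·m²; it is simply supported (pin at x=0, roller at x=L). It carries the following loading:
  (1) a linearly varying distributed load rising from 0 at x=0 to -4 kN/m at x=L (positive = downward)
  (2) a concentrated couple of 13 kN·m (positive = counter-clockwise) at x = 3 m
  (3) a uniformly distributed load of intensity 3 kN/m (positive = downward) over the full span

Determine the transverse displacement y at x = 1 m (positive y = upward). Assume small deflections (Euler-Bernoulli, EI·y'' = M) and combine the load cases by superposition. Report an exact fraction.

Load 1 — triangular load w₀=-4 kN/m (0→w₀ over full span):
  y_1 = -w₀x(7L⁴-10L²x²+3x⁴)/(360LEI) = -(-4)·1·(7·4⁴-10·4²·1²+3·1⁴)/(360·4·1000) = 109/24000 m
Load 2 — applied couple M₀=13 kN·m at a=3 m (b=L-a=1):
  y_2 = (M₀x³/(6L)+C₁x)/EI  [x≤a] with C₁=M₀(3b²-L²)/(6L)=-169/24 = (13·1³/(6·4)+(-169/24)·1)/1000 = -13/2000 m
Load 3 — uniform load w=3 kN/m over full span:
  y_3 = -wx(L³-2Lx²+x³)/(24EI) = -3·1·(4³-2·4·1²+1³)/(24·1000) = -57/8000 m
Superposition: y = Σ y_i = -109/12000 m ≈ -0.009083 m

y(1) = -109/12000 m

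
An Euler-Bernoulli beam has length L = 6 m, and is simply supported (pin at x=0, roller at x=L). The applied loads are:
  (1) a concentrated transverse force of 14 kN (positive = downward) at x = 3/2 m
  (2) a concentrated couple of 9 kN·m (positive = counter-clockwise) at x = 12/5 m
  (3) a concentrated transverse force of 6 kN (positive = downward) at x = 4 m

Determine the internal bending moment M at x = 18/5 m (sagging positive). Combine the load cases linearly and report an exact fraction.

M(18/5) = 12 kN·m

Load 1 — point force P=14 kN at a=3/2 m (b=L-a=9/2):
  M_1 = Pa(L-x)/L  [x>a] = 14·(3/2)·(6-(18/5))/6 = 42/5 kN·m
Load 2 — applied couple M₀=9 kN·m at a=12/5 m (b=L-a=18/5):
  M_2 = M₀x/L - M₀  [x>a] = 9·(18/5)/6 - 9 = -18/5 kN·m
Load 3 — point force P=6 kN at a=4 m (b=L-a=2):
  M_3 = Pbx/L  [x≤a] = 6·2·(18/5)/6 = 36/5 kN·m
Superposition: M = Σ M_i = 12 kN·m ≈ 12.000000 kN·m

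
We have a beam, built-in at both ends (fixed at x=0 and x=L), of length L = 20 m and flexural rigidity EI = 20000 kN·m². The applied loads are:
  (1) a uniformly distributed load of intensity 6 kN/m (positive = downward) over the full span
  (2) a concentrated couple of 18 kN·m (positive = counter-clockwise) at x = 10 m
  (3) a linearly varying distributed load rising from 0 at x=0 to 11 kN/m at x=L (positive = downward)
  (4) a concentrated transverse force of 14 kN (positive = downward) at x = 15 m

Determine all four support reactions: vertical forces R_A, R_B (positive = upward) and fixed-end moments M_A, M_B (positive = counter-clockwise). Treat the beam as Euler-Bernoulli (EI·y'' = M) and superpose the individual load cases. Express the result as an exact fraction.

Load 1 — uniform load w=6 kN/m over full span:
  R_A = wL/2 = 6·20/2 = 60 kN
  M_A = wL²/12 = 6·20²/12 = 200 kN·m
  R_B = wL/2 = 6·20/2 = 60 kN
  M_B = -wL²/12 = -6·20²/12 = -200 kN·m
Load 2 — applied couple M₀=18 kN·m at a=10 m (b=L-a=10):
  R_A = 6M₀ab/L³ = 6·18·10·10/20³ = 27/20 kN
  M_A = M₀b(2a-b)/L² = 18·10·(2·10-10)/20² = 9/2 kN·m
  R_B = -6M₀ab/L³ = -6·18·10·10/20³ = -27/20 kN
  M_B = M₀a(2b-a)/L² = 18·10·(2·10-10)/20² = 9/2 kN·m
Load 3 — triangular load w₀=11 kN/m (0→w₀ over full span):
  R_A = 3w₀L/20 = 3·11·20/20 = 33 kN
  M_A = w₀L²/30 = 11·20²/30 = 440/3 kN·m
  R_B = 7w₀L/20 = 7·11·20/20 = 77 kN
  M_B = -w₀L²/20 = -11·20²/20 = -220 kN·m
Load 4 — point force P=14 kN at a=15 m (b=L-a=5):
  R_A = Pb²(3a+b)/L³ = 14·5²·(3·15+5)/20³ = 35/16 kN
  M_A = Pab²/L² = 14·15·5²/20² = 105/8 kN·m
  R_B = Pa²(a+3b)/L³ = 14·15²·(15+3·5)/20³ = 189/16 kN
  M_B = -Pa²b/L² = -14·15²·5/20² = -315/8 kN·m
Superposition: R_A = 7723/80 kN, M_A = 8743/24 kN·m, R_B = 11797/80 kN, M_B = -3639/8 kN·m

R_A = 7723/80 kN, M_A = 8743/24 kN·m, R_B = 11797/80 kN, M_B = -3639/8 kN·m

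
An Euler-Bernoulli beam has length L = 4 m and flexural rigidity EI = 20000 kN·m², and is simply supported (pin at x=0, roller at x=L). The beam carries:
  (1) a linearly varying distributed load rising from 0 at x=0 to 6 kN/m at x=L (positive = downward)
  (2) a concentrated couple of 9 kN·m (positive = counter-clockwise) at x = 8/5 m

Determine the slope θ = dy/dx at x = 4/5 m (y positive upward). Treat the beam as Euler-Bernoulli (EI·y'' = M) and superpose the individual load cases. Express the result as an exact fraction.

θ(4/5) = -4699/18750000 rad

Load 1 — triangular load w₀=6 kN/m (0→w₀ over full span):
  θ_1 = -w₀(7L⁴-30L²x²+15x⁴)/(360LEI) = -6·(7·4⁴-30·4²·(4/5)²+15·(4/5)⁴)/(360·4·20000) = -364/1171875 rad
Load 2 — applied couple M₀=9 kN·m at a=8/5 m (b=L-a=12/5):
  θ_2 = (M₀x²/(2L)+C₁)/EI  [x≤a] with C₁=M₀(3b²-L²)/(6L)=12/25 = (9·(4/5)²/(2·4)+(12/25))/20000 = 3/50000 rad
Superposition: θ = Σ θ_i = -4699/18750000 rad ≈ -0.000251 rad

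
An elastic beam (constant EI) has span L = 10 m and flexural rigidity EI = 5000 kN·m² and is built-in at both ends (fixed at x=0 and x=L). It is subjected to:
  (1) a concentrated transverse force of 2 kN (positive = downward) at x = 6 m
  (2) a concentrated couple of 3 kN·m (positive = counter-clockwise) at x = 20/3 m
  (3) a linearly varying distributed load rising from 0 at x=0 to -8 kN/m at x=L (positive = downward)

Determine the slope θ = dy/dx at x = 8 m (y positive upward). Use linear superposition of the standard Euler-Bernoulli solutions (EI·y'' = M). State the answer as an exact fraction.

Load 1 — point force P=2 kN at a=6 m (b=L-a=4):
  θ_1 = Pa²(L-x)(2bL-(3b+a)(L-x))/(2L³EI)  [x>a] = 2·6²·(10-8)·(2·4·10-(3·4+6)·(10-8))/(2·10³·5000) = 99/156250 rad
Load 2 — applied couple M₀=3 kN·m at a=20/3 m (b=L-a=10/3):
  θ_2 = (R_Ax²/2 - M_Ax - M₀(x-a))/EI  [x>a] with R_A=2/5, M_A=1 = ((2/5)·8²/2 - 1·8 - 3·(8-(20/3)))/5000 = 1/6250 rad
Load 3 — triangular load w₀=-8 kN/m (0→w₀ over full span):
  θ_3 = -w₀(2x(L-x)(L-2x)(x+2L)+x²(L-x)²)/(120LEI) = -(-8)·(2·8·(10-8)·(10-2·8)·(8+2·10)+8²·(10-8)²)/(120·10·5000) = -64/9375 rad
Superposition: θ = Σ θ_i = -1414/234375 rad ≈ -0.006033 rad

θ(8) = -1414/234375 rad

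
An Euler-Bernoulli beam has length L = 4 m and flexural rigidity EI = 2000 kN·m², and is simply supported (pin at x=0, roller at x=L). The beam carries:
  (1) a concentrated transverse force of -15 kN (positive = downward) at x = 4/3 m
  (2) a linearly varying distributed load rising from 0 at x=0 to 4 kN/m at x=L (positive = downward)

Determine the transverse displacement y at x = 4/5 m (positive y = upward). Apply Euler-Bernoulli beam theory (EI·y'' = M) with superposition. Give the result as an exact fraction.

y(4/5) = 190928/52734375 m

Load 1 — point force P=-15 kN at a=4/3 m (b=L-a=8/3):
  y_1 = -Pbx(L²-b²-x²)/(6LEI)  [x≤a] = -(-15)·(8/3)·(4/5)·(4²-(8/3)²-(4/5)²)/(6·4·2000) = 464/84375 m
Load 2 — triangular load w₀=4 kN/m (0→w₀ over full span):
  y_2 = -w₀x(7L⁴-10L²x²+3x⁴)/(360LEI) = -4·(4/5)·(7·4⁴-10·4²·(4/5)²+3·(4/5)⁴)/(360·4·2000) = -11008/5859375 m
Superposition: y = Σ y_i = 190928/52734375 m ≈ 0.003621 m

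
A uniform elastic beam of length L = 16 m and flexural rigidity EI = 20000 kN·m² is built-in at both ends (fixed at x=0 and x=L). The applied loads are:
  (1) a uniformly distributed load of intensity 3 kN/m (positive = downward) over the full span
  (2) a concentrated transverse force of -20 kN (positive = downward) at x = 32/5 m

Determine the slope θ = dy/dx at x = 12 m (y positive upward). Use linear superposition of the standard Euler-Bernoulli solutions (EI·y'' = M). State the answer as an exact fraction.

θ(12) = 23/15625 rad

Load 1 — uniform load w=3 kN/m over full span:
  θ_1 = -wx(L-x)(L-2x)/(12EI) = -3·12·(16-12)·(16-2·12)/(12·20000) = 3/625 rad
Load 2 — point force P=-20 kN at a=32/5 m (b=L-a=48/5):
  θ_2 = Pa²(L-x)(2bL-(3b+a)(L-x))/(2L³EI)  [x>a] = (-20)·(32/5)²·(16-12)·(2·(48/5)·16-(3·(48/5)+(32/5))·(16-12))/(2·16³·20000) = -52/15625 rad
Superposition: θ = Σ θ_i = 23/15625 rad ≈ 0.001472 rad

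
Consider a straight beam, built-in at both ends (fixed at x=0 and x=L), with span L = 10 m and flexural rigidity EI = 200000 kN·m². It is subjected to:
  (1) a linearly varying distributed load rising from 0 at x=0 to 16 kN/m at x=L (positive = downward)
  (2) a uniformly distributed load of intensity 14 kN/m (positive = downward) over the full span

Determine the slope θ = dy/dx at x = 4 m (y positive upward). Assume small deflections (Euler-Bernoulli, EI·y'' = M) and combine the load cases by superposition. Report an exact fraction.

θ(4) = -59/125000 rad

Load 1 — triangular load w₀=16 kN/m (0→w₀ over full span):
  θ_1 = -w₀(2x(L-x)(L-2x)(x+2L)+x²(L-x)²)/(120LEI) = -16·(2·4·(10-4)·(10-2·4)·(4+2·10)+4²·(10-4)²)/(120·10·200000) = -3/15625 rad
Load 2 — uniform load w=14 kN/m over full span:
  θ_2 = -wx(L-x)(L-2x)/(12EI) = -14·4·(10-4)·(10-2·4)/(12·200000) = -7/25000 rad
Superposition: θ = Σ θ_i = -59/125000 rad ≈ -0.000472 rad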